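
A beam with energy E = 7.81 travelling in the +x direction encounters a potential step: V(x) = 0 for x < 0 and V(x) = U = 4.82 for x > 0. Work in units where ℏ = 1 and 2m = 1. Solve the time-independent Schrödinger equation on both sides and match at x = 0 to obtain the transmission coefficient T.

T = 0.945

The wavenumbers are k₁ = √(2mE)/ℏ = 2.795 on the left and k₂ = √(2m(E − U))/ℏ = 1.729 on the right.
Continuity of ψ and ψ′ at the step yields the reflection amplitude r = (k₁ − k₂)/(k₁ + k₂) = 0.2355; thus R = |r|² = 0.05547, T = 0.9445.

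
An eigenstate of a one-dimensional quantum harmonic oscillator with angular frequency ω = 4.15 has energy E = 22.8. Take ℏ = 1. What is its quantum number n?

Invert E_n = (n + ½)ℏω: n = E/ℏω − ½ = 4.994, so n = 5.

n = 5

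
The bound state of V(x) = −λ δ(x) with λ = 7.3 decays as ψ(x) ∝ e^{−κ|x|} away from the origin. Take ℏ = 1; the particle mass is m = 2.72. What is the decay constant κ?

Integrating the TISE across x = 0 gives the cusp condition ψ'(0⁺) − ψ'(0⁻) = −(2mλ/ℏ²)ψ(0).
With ψ ∝ e^{−κ|x|} this yields −2κ = −2mλ/ℏ², so κ = mλ/ℏ² = 19.86.

κ = 19.9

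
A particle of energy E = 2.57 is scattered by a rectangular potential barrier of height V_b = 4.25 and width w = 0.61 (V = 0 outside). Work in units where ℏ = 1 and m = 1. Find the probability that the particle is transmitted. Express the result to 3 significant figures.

E < V_b: inside the barrier ψ ∝ e^{±κx} with κ = √(2m(V_b − E))/ℏ = 1.833.
κw = 1.118, sinh(κw) = 1.366.
The exact tunnelling result is T⁻¹ = 1 + V_b² sinh²(κw) / [4E(V_b − E)] = 2.952, so T = 0.339.

T = 0.339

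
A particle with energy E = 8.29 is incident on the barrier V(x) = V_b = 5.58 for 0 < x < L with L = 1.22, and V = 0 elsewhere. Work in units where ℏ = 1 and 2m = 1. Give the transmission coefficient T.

E > V_b: inside the barrier k₂ = √(2m(E − V_b))/ℏ = 1.646, k₂L = 2.008.
Matching at both interfaces gives T⁻¹ = 1 + V_b² sin²(k₂L) / [4E(E − V_b)] = 1.284, hence T = 0.779.

T = 0.779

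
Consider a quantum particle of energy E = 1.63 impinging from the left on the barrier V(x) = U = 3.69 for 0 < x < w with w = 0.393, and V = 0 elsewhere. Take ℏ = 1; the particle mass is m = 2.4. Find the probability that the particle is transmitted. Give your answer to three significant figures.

Since E < U the interior solution is evanescent with decay constant κ = √(2m(U − E))/ℏ = 3.145.
κw = 1.236, sinh(κw) = 1.575.
Matching ψ, ψ′ at both faces gives T = [1 + U² sinh²(κw) / (4E(U − E))]⁻¹ = 1/3.516 = 0.284.

T = 0.284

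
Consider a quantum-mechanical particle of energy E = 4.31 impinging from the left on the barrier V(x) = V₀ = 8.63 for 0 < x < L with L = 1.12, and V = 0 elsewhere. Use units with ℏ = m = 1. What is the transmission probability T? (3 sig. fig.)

Since E < V₀ the interior solution is evanescent with decay constant κ = √(2m(V₀ − E))/ℏ = 2.939.
κL = 3.292, sinh(κL) = 13.43.
The exact tunnelling result is T⁻¹ = 1 + V₀² sinh²(κL) / [4E(V₀ − E)] = 181.4, so T = 0.00551.

T = 0.00551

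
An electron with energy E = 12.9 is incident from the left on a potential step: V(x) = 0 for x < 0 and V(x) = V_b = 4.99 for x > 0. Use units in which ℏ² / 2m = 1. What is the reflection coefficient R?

R = 0.0148

The wavenumbers are k₁ = √(2mE)/ℏ = 3.592 on the left and k₂ = √(2m(E − V_b))/ℏ = 2.812 on the right.
Matching ψ and ψ′ at x = 0 gives r = (k₁ − k₂)/(k₁ + k₂), so R = r² = 0.01480 and T = 1 − R = 0.9852.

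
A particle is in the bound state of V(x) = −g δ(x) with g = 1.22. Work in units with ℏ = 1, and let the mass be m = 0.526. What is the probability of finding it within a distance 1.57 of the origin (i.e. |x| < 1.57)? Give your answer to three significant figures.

P = 0.867

The normalised bound state is ψ = √κ e^{−κ|x|} with κ = mg/ℏ² = 0.6417.
P(|x| < d) = ∫_{−d}^{d} κ e^{−2κ|x|} dx = 1 − e^{−2κd} = 1 − e^{−2.015} = 0.8667.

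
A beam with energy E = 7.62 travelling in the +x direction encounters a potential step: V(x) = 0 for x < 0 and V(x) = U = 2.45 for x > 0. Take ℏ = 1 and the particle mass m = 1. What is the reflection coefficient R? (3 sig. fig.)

On each side the TISE gives plane waves with k = √(2m(E − V))/ℏ: k₁ = √(2·1·7.62) = 3.904, k₂ = √(2·1·5.17) = 3.216.
Continuity of ψ and ψ′ at the step yields the reflection amplitude r = (k₁ − k₂)/(k₁ + k₂) = 0.09667; thus R = |r|² = 0.009346, T = 0.9907.

R = 0.00935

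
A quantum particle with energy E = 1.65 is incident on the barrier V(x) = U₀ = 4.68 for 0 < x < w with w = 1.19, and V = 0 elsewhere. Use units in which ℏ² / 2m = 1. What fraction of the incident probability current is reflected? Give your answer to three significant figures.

R = 0.944

Since E < U₀ the interior solution is evanescent with decay constant κ = √(2m(U₀ − E))/ℏ = 1.741.
κw = 2.071, sinh(κw) = 3.905.
The exact tunnelling result is T⁻¹ = 1 + U₀² sinh²(κw) / [4E(U₀ − E)] = 17.70, so T = 0.0565.
R = 1 − T = 0.944.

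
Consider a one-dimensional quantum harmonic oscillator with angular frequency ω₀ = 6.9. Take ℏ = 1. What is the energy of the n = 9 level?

The oscillator eigenvalues are E_n = ℏω₀(n + ½), so E_9 = 6.9 × 9.5 = 65.55.

E = 65.6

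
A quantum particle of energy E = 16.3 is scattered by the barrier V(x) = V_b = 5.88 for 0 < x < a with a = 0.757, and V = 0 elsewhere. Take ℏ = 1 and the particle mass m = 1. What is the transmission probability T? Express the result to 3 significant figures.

T = 0.995

E > V_b: inside the barrier k₂ = √(2m(E − V_b))/ℏ = 4.565, k₂a = 3.456.
T = [1 + V_b² sin²(k₂a) / (4E(E − V_b))]⁻¹ = 1/1.005 = 0.995.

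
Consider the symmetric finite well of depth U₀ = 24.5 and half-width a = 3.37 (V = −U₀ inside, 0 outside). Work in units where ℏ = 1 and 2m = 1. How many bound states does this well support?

N = 11

Define the well-strength parameter z₀ = (a/ℏ)√(2mU₀) = 3.37 × √(2·0.5·24.5) = 16.68.
A new bound state (alternating even/odd) appears each time z₀ passes a multiple of π/2, so N = ⌊2z₀/π⌋ + 1 = ⌊10.62⌋ + 1 = 11.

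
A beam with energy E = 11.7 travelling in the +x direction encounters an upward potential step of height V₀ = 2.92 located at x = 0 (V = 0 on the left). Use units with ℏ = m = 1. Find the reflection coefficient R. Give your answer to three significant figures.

On each side the TISE gives plane waves with k = √(2m(E − V))/ℏ: k₁ = √(2·1·11.7) = 4.837, k₂ = √(2·1·8.78) = 4.190.
Matching ψ and ψ′ at x = 0 gives r = (k₁ − k₂)/(k₁ + k₂), so R = r² = 0.005134 and T = 1 − R = 0.9949.

R = 0.00513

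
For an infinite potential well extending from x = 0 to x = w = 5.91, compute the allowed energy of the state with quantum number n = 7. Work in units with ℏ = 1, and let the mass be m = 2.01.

Requiring ψ(0) = ψ(w) = 0 quantises k = nπ/w, hence E_n = ℏ²k²/2m = n²π²ℏ²/(2mw²).
E_7 = 7² × π² / (2 × 2.01 × 5.91²) = 3.444.

E = 3.44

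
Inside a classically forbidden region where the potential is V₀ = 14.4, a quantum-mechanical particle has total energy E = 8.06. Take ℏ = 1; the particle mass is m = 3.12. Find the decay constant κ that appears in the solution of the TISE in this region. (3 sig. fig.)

κ = 6.29

Since E < V₀ the TISE in this region is ψ'' = κ²ψ with κ = √(2m(V₀ − E))/ℏ.
κ = √(2 × 3.12 × 6.34) = 6.290.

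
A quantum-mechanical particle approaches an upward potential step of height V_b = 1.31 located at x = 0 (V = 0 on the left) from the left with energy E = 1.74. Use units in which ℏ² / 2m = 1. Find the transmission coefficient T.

T = 0.887

On each side the TISE gives plane waves with k = √(2m(E − V))/ℏ: k₁ = √(2·½·1.74) = 1.319, k₂ = √(2·½·0.43) = 0.6557.
Continuity of ψ and ψ′ at the step yields the reflection amplitude r = (k₁ − k₂)/(k₁ + k₂) = 0.3359; thus R = |r|² = 0.1128, T = 0.8872.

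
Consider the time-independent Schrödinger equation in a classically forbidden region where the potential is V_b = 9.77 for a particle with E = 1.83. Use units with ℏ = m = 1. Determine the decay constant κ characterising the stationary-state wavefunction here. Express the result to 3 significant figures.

κ = 3.98

Since E < V_b the TISE in this region is ψ'' = κ²ψ with κ = √(2m(V_b − E))/ℏ.
κ = √(2 × 1 × 7.94) = 3.985.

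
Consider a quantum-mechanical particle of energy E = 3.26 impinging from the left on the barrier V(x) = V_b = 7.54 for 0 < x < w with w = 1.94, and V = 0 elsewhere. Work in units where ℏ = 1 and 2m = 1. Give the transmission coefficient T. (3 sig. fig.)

T = 0.00128

Since E < V_b the interior solution is evanescent with decay constant κ = √(2m(V_b − E))/ℏ = 2.069.
κw = 4.014, sinh(κw) = 27.66.
Matching ψ, ψ′ at both faces gives T = [1 + V_b² sinh²(κw) / (4E(V_b − E))]⁻¹ = 1/780.4 = 0.00128.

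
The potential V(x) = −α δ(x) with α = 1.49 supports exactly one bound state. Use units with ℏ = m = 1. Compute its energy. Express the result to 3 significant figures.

E = -1.11

For x ≠ 0 the bound state is ψ ∝ e^{−κ|x|}; integrating the TISE across the delta gives the cusp condition 2κ = 2mα/ℏ², so κ = 1.490.
Then E = −ℏ²κ²/(2m) = −mα²/(2ℏ²) = -1.110.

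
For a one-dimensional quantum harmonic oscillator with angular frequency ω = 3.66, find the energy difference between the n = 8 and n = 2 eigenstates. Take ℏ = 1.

E_n = ℏω(n + ½), so ΔE = (8 − 2) ℏω = 6 × 3.66 = 21.96.

ΔE = 22.0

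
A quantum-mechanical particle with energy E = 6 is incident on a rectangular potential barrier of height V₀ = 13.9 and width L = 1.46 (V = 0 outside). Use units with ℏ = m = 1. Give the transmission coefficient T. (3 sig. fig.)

E < V₀: inside the barrier ψ ∝ e^{±κx} with κ = √(2m(V₀ − E))/ℏ = 3.975.
κL = 5.803, sinh(κL) = 165.7.
The exact tunnelling result is T⁻¹ = 1 + V₀² sinh²(κL) / [4E(V₀ − E)] = 27980, so T = 0.0000357.

T = 0.0000357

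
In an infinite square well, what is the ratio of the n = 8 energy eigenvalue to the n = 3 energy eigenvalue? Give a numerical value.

E_n = n²π²ℏ²/(2mL²) so the ratio is n₂²/n₁² = 64/9 = 7.11111.

7.11111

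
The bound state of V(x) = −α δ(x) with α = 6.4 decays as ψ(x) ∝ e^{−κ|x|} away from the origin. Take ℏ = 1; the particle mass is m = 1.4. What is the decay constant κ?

κ = 8.96

Integrating the TISE across x = 0 gives the cusp condition ψ'(0⁺) − ψ'(0⁻) = −(2mα/ℏ²)ψ(0).
With ψ ∝ e^{−κ|x|} this yields −2κ = −2mα/ℏ², so κ = mα/ℏ² = 8.960.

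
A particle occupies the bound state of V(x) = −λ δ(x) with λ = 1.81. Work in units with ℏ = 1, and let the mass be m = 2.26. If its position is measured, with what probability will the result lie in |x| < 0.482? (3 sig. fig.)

P = 0.981

The normalised bound state is ψ = √κ e^{−κ|x|} with κ = mλ/ℏ² = 4.091.
P(|x| < d) = ∫_{−d}^{d} κ e^{−2κ|x|} dx = 1 − e^{−2κd} = 1 − e^{−3.943} = 0.9806.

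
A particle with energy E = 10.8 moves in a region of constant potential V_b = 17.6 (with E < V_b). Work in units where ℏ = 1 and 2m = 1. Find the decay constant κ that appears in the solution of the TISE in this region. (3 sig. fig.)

Since E < V_b the TISE in this region is ψ'' = κ²ψ with κ = √(2m(V_b − E))/ℏ.
κ = √(2 × 0.5 × 6.8) = 2.608.

κ = 2.61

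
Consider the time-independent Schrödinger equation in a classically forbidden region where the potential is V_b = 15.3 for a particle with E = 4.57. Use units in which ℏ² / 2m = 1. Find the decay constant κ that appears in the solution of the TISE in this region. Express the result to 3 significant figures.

κ = 3.28

Since E < V_b the TISE in this region is ψ'' = κ²ψ with κ = √(2m(V_b − E))/ℏ.
κ = √(2 × 0.5 × 10.73) = 3.276.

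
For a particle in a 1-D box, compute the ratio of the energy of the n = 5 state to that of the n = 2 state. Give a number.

6.25

Since E_n ∝ n², the ratio is (5/2)² = 6.25.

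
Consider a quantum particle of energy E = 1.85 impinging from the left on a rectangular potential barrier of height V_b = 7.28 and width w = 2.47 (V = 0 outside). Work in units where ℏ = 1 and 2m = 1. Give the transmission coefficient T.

T = 0.0000304

E < V_b: inside the barrier ψ ∝ e^{±κx} with κ = √(2m(V_b − E))/ℏ = 2.330.
κw = 5.756, sinh(κw) = 158.0.
Matching ψ, ψ′ at both faces gives T = [1 + V_b² sinh²(κw) / (4E(V_b − E))]⁻¹ = 1/32920 = 0.0000304.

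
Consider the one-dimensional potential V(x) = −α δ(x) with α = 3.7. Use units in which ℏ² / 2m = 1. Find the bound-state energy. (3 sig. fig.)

The bound state is ψ(x) = √κ e^{−κ|x|}. The derivative jump ψ'(0⁺) − ψ'(0⁻) = −(2mα/ℏ²)ψ(0) fixes κ = mα/ℏ² = 1.850.
Then E = −ℏ²κ²/(2m) = −mα²/(2ℏ²) = -3.423.

E = -3.42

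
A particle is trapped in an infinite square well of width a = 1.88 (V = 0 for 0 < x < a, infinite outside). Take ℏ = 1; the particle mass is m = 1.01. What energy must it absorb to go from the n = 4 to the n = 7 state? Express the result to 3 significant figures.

E_n = n²π²ℏ²/(2ma²), so ΔE = (7² − 4²) π²ℏ²/(2ma²).
ΔE = 33 × π² / (2 × 1.01 × 1.88²) = 45.62.

ΔE = 45.6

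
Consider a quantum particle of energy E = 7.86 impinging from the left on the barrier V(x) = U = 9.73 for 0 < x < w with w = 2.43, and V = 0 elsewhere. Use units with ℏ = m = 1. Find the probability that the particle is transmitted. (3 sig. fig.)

E < U: inside the barrier ψ ∝ e^{±κx} with κ = √(2m(U − E))/ℏ = 1.934.
κw = 4.699, sinh(κw) = 54.94.
The exact tunnelling result is T⁻¹ = 1 + U² sinh²(κw) / [4E(U − E)] = 4861, so T = 0.000206.

T = 0.000206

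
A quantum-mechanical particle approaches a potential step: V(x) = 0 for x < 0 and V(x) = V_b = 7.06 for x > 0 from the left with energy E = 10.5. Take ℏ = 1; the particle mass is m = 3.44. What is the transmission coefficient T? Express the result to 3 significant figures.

On each side the TISE gives plane waves with k = √(2m(E − V))/ℏ: k₁ = √(2·3.44·10.5) = 8.499, k₂ = √(2·3.44·3.44) = 4.865.
Continuity of ψ and ψ′ at the step yields the reflection amplitude r = (k₁ − k₂)/(k₁ + k₂) = 0.2720; thus R = |r|² = 0.07396, T = 0.9260.

T = 0.926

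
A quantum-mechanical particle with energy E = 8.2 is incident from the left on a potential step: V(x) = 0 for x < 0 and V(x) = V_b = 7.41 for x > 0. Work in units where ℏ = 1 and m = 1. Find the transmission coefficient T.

The wavenumbers are k₁ = √(2mE)/ℏ = 4.050 on the left and k₂ = √(2m(E − V_b))/ℏ = 1.257 on the right.
Continuity of ψ and ψ′ at the step yields the reflection amplitude r = (k₁ − k₂)/(k₁ + k₂) = 0.5263; thus R = |r|² = 0.2770, T = 0.7230.

T = 0.723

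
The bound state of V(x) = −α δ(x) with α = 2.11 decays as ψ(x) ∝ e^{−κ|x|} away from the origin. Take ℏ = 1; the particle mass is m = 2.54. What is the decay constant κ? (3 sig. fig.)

κ = 5.36

Integrate −(ℏ²/2m)ψ'' − αδ(x)ψ = Eψ from −ε to +ε: the ψ'' term gives ψ'(0⁺) − ψ'(0⁻) and the δ term gives −(2mα/ℏ²)ψ(0).
With ψ ∝ e^{−κ|x|} this yields −2κ = −2mα/ℏ², so κ = mα/ℏ² = 5.359.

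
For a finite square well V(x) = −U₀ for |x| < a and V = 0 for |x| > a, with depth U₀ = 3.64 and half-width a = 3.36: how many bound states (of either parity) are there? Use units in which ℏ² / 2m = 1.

The dimensionless depth is z₀ = a√(2mU₀)/ℏ = 3.36 × √(3.640) = 6.410.
The even/odd transcendental equations gain one root per π/2 in z₀, giving N = 1 + ⌊2z₀/π⌋ = 1 + ⌊4.081⌋ = 5.

N = 5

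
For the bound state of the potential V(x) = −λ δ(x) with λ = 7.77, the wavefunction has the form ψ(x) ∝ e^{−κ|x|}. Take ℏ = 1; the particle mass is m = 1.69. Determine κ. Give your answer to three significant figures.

κ = 13.1

Integrating the TISE across x = 0 gives the cusp condition ψ'(0⁺) − ψ'(0⁻) = −(2mλ/ℏ²)ψ(0).
With ψ ∝ e^{−κ|x|} this yields −2κ = −2mλ/ℏ², so κ = mλ/ℏ² = 13.13.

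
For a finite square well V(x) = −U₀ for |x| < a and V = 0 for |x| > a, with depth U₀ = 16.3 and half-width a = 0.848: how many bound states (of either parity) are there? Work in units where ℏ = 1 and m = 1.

N = 4

Define the well-strength parameter z₀ = (a/ℏ)√(2mU₀) = 0.848 × √(2·1·16.3) = 4.842.
A new bound state (alternating even/odd) appears each time z₀ passes a multiple of π/2, so N = ⌊2z₀/π⌋ + 1 = ⌊3.082⌋ + 1 = 4.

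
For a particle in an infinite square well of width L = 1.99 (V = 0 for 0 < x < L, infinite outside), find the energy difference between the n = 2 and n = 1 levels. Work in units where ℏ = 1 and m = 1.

ΔE = 3.74

E_n = n²π²ℏ²/(2mL²), so ΔE = (2² − 1²) π²ℏ²/(2mL²).
ΔE = 3 × π² / (2 × 1 × 1.99²) = 3.738.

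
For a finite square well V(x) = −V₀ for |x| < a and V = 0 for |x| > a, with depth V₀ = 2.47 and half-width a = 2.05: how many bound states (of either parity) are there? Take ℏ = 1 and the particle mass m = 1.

The dimensionless depth is z₀ = a√(2mV₀)/ℏ = 2.05 × √(4.940) = 4.556.
The even/odd transcendental equations gain one root per π/2 in z₀, giving N = 1 + ⌊2z₀/π⌋ = 1 + ⌊2.901⌋ = 3.

N = 3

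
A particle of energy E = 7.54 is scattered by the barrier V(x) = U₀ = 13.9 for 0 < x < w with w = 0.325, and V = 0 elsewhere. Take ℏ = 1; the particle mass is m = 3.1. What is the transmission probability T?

T = 0.0649

E < U₀: inside the barrier ψ ∝ e^{±κx} with κ = √(2m(U₀ − E))/ℏ = 6.279.
κw = 2.041, sinh(κw) = 3.784.
Matching ψ, ψ′ at both faces gives T = [1 + U₀² sinh²(κw) / (4E(U₀ − E))]⁻¹ = 1/15.42 = 0.0649.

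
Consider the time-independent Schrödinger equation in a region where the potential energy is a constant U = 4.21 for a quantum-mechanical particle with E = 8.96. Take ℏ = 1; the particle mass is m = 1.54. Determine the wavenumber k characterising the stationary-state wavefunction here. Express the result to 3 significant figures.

With E > U the solution is oscillatory, ψ ∝ e^{±ikx} with k = √(2m(E − U))/ℏ.
k = √(2 × 1.54 × 4.75) = 3.825.

k = 3.82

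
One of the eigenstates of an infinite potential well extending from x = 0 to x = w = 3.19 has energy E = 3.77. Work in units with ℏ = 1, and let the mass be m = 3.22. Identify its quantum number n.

From E_n = n²π²ℏ²/(2mw²) invert to n = √(2mw²E)/(πℏ).
n = (3.19/π) × √(2 × 3.22 × 3.77) = 5.003 → n = 5.

n = 5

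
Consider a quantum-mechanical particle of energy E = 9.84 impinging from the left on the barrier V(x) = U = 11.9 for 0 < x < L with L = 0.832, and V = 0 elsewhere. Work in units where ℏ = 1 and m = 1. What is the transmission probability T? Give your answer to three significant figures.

T = 0.0773

Since E < U the interior solution is evanescent with decay constant κ = √(2m(U − E))/ℏ = 2.030.
κL = 1.689, sinh(κL) = 2.614.
Matching ψ, ψ′ at both faces gives T = [1 + U² sinh²(κL) / (4E(U − E))]⁻¹ = 1/12.93 = 0.0773.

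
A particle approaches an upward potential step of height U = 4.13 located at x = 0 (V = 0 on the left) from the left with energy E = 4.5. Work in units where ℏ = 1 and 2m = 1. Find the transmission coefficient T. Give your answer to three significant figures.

The wavenumbers are k₁ = √(2mE)/ℏ = 2.121 on the left and k₂ = √(2m(E − U))/ℏ = 0.6083 on the right.
Continuity of ψ and ψ′ at the step yields the reflection amplitude r = (k₁ − k₂)/(k₁ + k₂) = 0.5543; thus R = |r|² = 0.3073, T = 0.6927.

T = 0.693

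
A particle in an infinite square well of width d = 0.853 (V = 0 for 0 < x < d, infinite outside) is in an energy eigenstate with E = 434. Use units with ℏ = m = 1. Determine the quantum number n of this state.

n = 8

For an infinite well E_n = n²π²ℏ²/(2md²), so n = (d/πℏ)√(2mE).
n = (0.853/π) × √(2 × 1 × 434) = 7.999 → n = 8.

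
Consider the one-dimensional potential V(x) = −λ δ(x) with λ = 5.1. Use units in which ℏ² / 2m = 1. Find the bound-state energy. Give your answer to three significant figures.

E = -6.50

The bound state is ψ(x) = √κ e^{−κ|x|}. The derivative jump ψ'(0⁺) − ψ'(0⁻) = −(2mλ/ℏ²)ψ(0) fixes κ = mλ/ℏ² = 2.550.
Then E = −ℏ²κ²/(2m) = −mλ²/(2ℏ²) = -6.503.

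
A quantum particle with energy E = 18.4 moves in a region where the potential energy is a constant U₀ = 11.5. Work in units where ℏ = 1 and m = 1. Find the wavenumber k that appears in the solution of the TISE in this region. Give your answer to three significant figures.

With E > U₀ the solution is oscillatory, ψ ∝ e^{±ikx} with k = √(2m(E − U₀))/ℏ.
k = √(2 × 1 × 6.9) = 3.715.

k = 3.71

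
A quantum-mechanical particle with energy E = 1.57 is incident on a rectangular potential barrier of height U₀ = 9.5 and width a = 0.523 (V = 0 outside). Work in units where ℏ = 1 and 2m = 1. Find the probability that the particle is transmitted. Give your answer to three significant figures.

Since E < U₀ the interior solution is evanescent with decay constant κ = √(2m(U₀ − E))/ℏ = 2.816.
κa = 1.473, sinh(κa) = 2.066.
Matching ψ, ψ′ at both faces gives T = [1 + U₀² sinh²(κa) / (4E(U₀ − E))]⁻¹ = 1/8.735 = 0.114.

T = 0.114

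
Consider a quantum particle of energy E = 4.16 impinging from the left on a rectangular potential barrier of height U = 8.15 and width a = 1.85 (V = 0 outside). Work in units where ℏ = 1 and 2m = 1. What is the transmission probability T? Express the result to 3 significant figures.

Since E < U the interior solution is evanescent with decay constant κ = √(2m(U − E))/ℏ = 1.997.
κa = 3.695, sinh(κa) = 20.12.
The exact tunnelling result is T⁻¹ = 1 + U² sinh²(κa) / [4E(U − E)] = 405.9, so T = 0.00246.

T = 0.00246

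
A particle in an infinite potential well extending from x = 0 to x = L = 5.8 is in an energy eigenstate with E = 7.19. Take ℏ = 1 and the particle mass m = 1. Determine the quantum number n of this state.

From E_n = n²π²ℏ²/(2mL²) invert to n = √(2mL²E)/(πℏ).
n = (5.8/π) × √(2 × 1 × 7.19) = 7.001 → n = 7.

n = 7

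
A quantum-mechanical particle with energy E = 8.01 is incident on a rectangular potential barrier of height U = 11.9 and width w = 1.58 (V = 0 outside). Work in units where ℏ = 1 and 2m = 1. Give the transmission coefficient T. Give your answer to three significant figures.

Since E < U the interior solution is evanescent with decay constant κ = √(2m(U − E))/ℏ = 1.972.
κw = 3.116, sinh(κw) = 11.26.
Matching ψ, ψ′ at both faces gives T = [1 + U² sinh²(κw) / (4E(U − E))]⁻¹ = 1/145.0 = 0.00690.

T = 0.00690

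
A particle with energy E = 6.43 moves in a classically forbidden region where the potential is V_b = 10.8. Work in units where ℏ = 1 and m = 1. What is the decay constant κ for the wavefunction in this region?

Since E < V_b the TISE in this region is ψ'' = κ²ψ with κ = √(2m(V_b − E))/ℏ.
κ = √(2 × 1 × 4.37) = 2.956.

κ = 2.96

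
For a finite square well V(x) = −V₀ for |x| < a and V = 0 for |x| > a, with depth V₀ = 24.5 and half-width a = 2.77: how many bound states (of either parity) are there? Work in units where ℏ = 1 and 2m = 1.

The dimensionless depth is z₀ = a√(2mV₀)/ℏ = 2.77 × √(24.50) = 13.71.
The even/odd transcendental equations gain one root per π/2 in z₀, giving N = 1 + ⌊2z₀/π⌋ = 1 + ⌊8.729⌋ = 9.

N = 9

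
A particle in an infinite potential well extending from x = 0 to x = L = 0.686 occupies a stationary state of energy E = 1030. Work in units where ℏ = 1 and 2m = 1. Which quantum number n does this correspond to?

For an infinite well E_n = n²π²ℏ²/(2mL²), so n = (L/πℏ)√(2mE).
n = (0.686/π) × √(2 × 0.5 × 1030) = 7.008 → n = 7.

n = 7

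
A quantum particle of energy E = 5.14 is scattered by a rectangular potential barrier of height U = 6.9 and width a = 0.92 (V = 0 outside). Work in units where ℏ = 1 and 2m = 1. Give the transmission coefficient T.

E < U: inside the barrier ψ ∝ e^{±κx} with κ = √(2m(U − E))/ℏ = 1.327.
κa = 1.221, sinh(κa) = 1.547.
The exact tunnelling result is T⁻¹ = 1 + U² sinh²(κa) / [4E(U − E)] = 4.149, so T = 0.241.

T = 0.241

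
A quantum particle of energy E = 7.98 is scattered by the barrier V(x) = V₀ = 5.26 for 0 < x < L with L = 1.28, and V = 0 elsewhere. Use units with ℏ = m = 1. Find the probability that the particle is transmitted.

T = 0.992

E > V₀: inside the barrier k₂ = √(2m(E − V₀))/ℏ = 2.332, k₂L = 2.985.
Matching at both interfaces gives T⁻¹ = 1 + V₀² sin²(k₂L) / [4E(E − V₀)] = 1.008, hence T = 0.992.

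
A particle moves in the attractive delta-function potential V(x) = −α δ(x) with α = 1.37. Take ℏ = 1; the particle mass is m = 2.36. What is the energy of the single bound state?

E = -2.21

For x ≠ 0 the bound state is ψ ∝ e^{−κ|x|}; integrating the TISE across the delta gives the cusp condition 2κ = 2mα/ℏ², so κ = 3.233.
Then E = −ℏ²κ²/(2m) = −mα²/(2ℏ²) = -2.215.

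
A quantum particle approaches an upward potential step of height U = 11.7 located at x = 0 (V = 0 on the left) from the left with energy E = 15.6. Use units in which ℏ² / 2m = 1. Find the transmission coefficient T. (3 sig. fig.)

T = 0.889

The wavenumbers are k₁ = √(2mE)/ℏ = 3.950 on the left and k₂ = √(2m(E − U))/ℏ = 1.975 on the right.
Continuity of ψ and ψ′ at the step yields the reflection amplitude r = (k₁ − k₂)/(k₁ + k₂) = 0.3333; thus R = |r|² = 0.1111, T = 0.8889.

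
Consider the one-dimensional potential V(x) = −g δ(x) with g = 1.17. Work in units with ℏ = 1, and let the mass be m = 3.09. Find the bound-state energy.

E = -2.11

For x ≠ 0 the bound state is ψ ∝ e^{−κ|x|}; integrating the TISE across the delta gives the cusp condition 2κ = 2mg/ℏ², so κ = 3.615.
Then E = −ℏ²κ²/(2m) = −mg²/(2ℏ²) = -2.115.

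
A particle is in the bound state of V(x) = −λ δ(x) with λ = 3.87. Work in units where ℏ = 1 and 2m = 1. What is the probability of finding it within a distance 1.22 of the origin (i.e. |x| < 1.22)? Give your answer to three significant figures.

P = 0.991

The normalised bound state is ψ = √κ e^{−κ|x|} with κ = mλ/ℏ² = 1.935.
P(|x| < d) = ∫_{−d}^{d} κ e^{−2κ|x|} dx = 1 − e^{−2κd} = 1 − e^{−4.721} = 0.9911.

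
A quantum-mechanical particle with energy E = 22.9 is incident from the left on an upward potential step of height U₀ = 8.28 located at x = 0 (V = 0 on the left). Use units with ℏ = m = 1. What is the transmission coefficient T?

T = 0.988

The wavenumbers are k₁ = √(2mE)/ℏ = 6.768 on the left and k₂ = √(2m(E − U₀))/ℏ = 5.407 on the right.
Matching ψ and ψ′ at x = 0 gives r = (k₁ − k₂)/(k₁ + k₂), so R = r² = 0.01248 and T = 1 − R = 0.9875.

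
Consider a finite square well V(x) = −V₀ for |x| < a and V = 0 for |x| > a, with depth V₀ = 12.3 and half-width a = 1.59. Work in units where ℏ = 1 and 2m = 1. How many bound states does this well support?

N = 4

The dimensionless depth is z₀ = a√(2mV₀)/ℏ = 1.59 × √(12.30) = 5.576.
The even/odd transcendental equations gain one root per π/2 in z₀, giving N = 1 + ⌊2z₀/π⌋ = 1 + ⌊3.550⌋ = 4.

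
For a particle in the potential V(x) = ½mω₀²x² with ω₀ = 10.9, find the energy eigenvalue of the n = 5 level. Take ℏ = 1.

Using E_n = (n + ½)ℏω₀: E_5 = 5.5 × 10.9 = 59.95.

E = 60.0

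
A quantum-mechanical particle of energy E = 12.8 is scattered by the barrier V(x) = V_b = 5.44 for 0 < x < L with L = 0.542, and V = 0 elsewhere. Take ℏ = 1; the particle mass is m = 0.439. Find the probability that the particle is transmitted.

E > V_b: inside the barrier k₂ = √(2m(E − V_b))/ℏ = 2.542, k₂L = 1.378.
Matching at both interfaces gives T⁻¹ = 1 + V_b² sin²(k₂L) / [4E(E − V_b)] = 1.076, hence T = 0.930.

T = 0.930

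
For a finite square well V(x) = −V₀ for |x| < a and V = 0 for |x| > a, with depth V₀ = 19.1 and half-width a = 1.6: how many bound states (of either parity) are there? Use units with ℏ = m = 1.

N = 7

The dimensionless depth is z₀ = a√(2mV₀)/ℏ = 1.6 × √(38.20) = 9.889.
A new bound state (alternating even/odd) appears each time z₀ passes a multiple of π/2, so N = ⌊2z₀/π⌋ + 1 = ⌊6.296⌋ + 1 = 7.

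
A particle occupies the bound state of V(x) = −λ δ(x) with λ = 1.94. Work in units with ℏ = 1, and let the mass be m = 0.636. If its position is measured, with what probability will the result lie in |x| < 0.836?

The normalised bound state is ψ = √κ e^{−κ|x|} with κ = mλ/ℏ² = 1.234.
P(|x| < d) = ∫_{−d}^{d} κ e^{−2κ|x|} dx = 1 − e^{−2κd} = 1 − e^{−2.063} = 0.8729.

P = 0.873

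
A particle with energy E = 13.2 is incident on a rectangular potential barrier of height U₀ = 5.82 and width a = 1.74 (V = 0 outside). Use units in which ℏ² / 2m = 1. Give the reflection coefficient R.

Above the barrier the interior wavenumber is k₂ = √(2m(E − U₀))/ℏ = 2.717, giving phase k₂a = 4.727.
Matching at both interfaces gives T⁻¹ = 1 + U₀² sin²(k₂a) / [4E(E − U₀)] = 1.087, hence T = 0.920.
R = 1 − T = 0.0800.

R = 0.0800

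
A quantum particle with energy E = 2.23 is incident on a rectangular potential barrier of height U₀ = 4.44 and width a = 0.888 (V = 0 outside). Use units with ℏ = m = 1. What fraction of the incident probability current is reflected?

R = 0.909

E < U₀: inside the barrier ψ ∝ e^{±κx} with κ = √(2m(U₀ − E))/ℏ = 2.102.
κa = 1.867, sinh(κa) = 3.157.
The exact tunnelling result is T⁻¹ = 1 + U₀² sinh²(κa) / [4E(U₀ − E)] = 10.97, so T = 0.0912.
R = 1 − T = 0.909.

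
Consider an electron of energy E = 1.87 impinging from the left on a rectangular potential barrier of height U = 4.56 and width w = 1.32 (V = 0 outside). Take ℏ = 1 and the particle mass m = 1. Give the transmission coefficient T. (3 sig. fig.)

T = 0.00845

E < U: inside the barrier ψ ∝ e^{±κx} with κ = √(2m(U − E))/ℏ = 2.319.
κw = 3.062, sinh(κw) = 10.66.
The exact tunnelling result is T⁻¹ = 1 + U² sinh²(κw) / [4E(U − E)] = 118.4, so T = 0.00845.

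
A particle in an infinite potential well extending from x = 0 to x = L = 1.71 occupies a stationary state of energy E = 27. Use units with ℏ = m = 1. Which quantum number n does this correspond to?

For an infinite well E_n = n²π²ℏ²/(2mL²), so n = (L/πℏ)√(2mE).
n = (1.71/π) × √(2 × 1 × 27) = 4.000 → n = 4.

n = 4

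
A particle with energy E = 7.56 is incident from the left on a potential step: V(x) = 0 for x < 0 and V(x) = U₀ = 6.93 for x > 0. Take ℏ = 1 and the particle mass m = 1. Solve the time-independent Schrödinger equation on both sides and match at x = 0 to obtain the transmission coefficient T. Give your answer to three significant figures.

T = 0.695

On each side the TISE gives plane waves with k = √(2m(E − V))/ℏ: k₁ = √(2·1·7.56) = 3.888, k₂ = √(2·1·0.63) = 1.122.
Continuity of ψ and ψ′ at the step yields the reflection amplitude r = (k₁ − k₂)/(k₁ + k₂) = 0.5520; thus R = |r|² = 0.3047, T = 0.6953.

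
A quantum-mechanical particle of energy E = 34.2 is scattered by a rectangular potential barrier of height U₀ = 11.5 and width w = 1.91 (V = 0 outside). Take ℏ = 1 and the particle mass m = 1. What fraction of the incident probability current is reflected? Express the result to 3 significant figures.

R = 0.00378

Above the barrier the interior wavenumber is k₂ = √(2m(E − U₀))/ℏ = 6.738, giving phase k₂w = 12.87.
Matching at both interfaces gives T⁻¹ = 1 + U₀² sin²(k₂w) / [4E(E − U₀)] = 1.004, hence T = 0.996.
R = 1 − T = 0.00378.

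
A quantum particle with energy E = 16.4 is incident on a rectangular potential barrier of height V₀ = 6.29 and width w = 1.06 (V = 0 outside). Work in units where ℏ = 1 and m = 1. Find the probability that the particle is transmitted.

T = 0.944

E > V₀: inside the barrier k₂ = √(2m(E − V₀))/ℏ = 4.497, k₂w = 4.766.
Matching at both interfaces gives T⁻¹ = 1 + V₀² sin²(k₂w) / [4E(E − V₀)] = 1.059, hence T = 0.944.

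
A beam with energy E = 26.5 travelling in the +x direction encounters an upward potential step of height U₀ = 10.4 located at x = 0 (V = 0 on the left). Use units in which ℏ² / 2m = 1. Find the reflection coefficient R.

R = 0.0154

The wavenumbers are k₁ = √(2mE)/ℏ = 5.148 on the left and k₂ = √(2m(E − U₀))/ℏ = 4.012 on the right.
Matching ψ and ψ′ at x = 0 gives r = (k₁ − k₂)/(k₁ + k₂), so R = r² = 0.01536 and T = 1 − R = 0.9846.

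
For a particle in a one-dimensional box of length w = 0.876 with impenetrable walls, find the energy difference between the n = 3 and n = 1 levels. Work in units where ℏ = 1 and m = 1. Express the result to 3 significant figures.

E_n = n²π²ℏ²/(2mw²), so ΔE = (3² − 1²) π²ℏ²/(2mw²).
ΔE = 8 × π² / (2 × 1 × 0.876²) = 51.45.

ΔE = 51.4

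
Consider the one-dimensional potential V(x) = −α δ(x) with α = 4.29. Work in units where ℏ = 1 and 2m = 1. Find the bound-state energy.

The bound state is ψ(x) = √κ e^{−κ|x|}. The derivative jump ψ'(0⁺) − ψ'(0⁻) = −(2mα/ℏ²)ψ(0) fixes κ = mα/ℏ² = 2.145.
Then E = −ℏ²κ²/(2m) = −mα²/(2ℏ²) = -4.601.

E = -4.60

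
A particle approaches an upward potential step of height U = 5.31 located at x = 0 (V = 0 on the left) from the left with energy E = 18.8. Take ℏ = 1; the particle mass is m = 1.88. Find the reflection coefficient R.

On each side the TISE gives plane waves with k = √(2m(E − V))/ℏ: k₁ = √(2·1.88·18.8) = 8.408, k₂ = √(2·1.88·13.49) = 7.122.
Continuity of ψ and ψ′ at the step yields the reflection amplitude r = (k₁ − k₂)/(k₁ + k₂) = 0.08279; thus R = |r|² = 0.006854, T = 0.9931.

R = 0.00685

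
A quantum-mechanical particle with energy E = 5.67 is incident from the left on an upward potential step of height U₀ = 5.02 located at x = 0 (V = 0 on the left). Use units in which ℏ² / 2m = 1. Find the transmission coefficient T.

On each side the TISE gives plane waves with k = √(2m(E − V))/ℏ: k₁ = √(2·½·5.67) = 2.381, k₂ = √(2·½·0.65) = 0.8062.
Matching ψ and ψ′ at x = 0 gives r = (k₁ − k₂)/(k₁ + k₂), so R = r² = 0.2442 and T = 1 − R = 0.7558.

T = 0.756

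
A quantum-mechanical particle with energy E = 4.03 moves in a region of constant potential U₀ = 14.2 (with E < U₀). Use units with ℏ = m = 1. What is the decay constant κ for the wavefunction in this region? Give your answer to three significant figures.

κ = 4.51

Since E < U₀ the TISE in this region is ψ'' = κ²ψ with κ = √(2m(U₀ − E))/ℏ.
κ = √(2 × 1 × 10.17) = 4.510.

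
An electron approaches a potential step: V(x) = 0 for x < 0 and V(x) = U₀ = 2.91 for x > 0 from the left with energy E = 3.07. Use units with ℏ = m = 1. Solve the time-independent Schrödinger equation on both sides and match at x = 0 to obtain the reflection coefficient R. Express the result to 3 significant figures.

On each side the TISE gives plane waves with k = √(2m(E − V))/ℏ: k₁ = √(2·1·3.07) = 2.478, k₂ = √(2·1·0.16) = 0.5657.
Matching ψ and ψ′ at x = 0 gives r = (k₁ − k₂)/(k₁ + k₂), so R = r² = 0.3947 and T = 1 − R = 0.6053.

R = 0.395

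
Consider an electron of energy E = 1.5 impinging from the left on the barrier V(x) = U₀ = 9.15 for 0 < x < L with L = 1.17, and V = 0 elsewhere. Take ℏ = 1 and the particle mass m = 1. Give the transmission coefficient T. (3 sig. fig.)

T = 0.000232

E < U₀: inside the barrier ψ ∝ e^{±κx} with κ = √(2m(U₀ − E))/ℏ = 3.912.
κL = 4.576, sinh(κL) = 48.58.
Matching ψ, ψ′ at both faces gives T = [1 + U₀² sinh²(κL) / (4E(U₀ − E))]⁻¹ = 1/4306 = 0.000232.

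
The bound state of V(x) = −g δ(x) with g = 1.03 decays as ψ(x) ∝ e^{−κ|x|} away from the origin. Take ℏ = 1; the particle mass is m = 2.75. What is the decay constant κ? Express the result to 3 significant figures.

Integrate −(ℏ²/2m)ψ'' − gδ(x)ψ = Eψ from −ε to +ε: the ψ'' term gives ψ'(0⁺) − ψ'(0⁻) and the δ term gives −(2mg/ℏ²)ψ(0).
With ψ ∝ e^{−κ|x|} this yields −2κ = −2mg/ℏ², so κ = mg/ℏ² = 2.833.

κ = 2.83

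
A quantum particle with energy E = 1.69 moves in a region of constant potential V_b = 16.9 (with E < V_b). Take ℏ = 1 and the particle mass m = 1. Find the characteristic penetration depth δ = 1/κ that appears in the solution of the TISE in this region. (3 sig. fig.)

Since E < V_b the TISE in this region is ψ'' = κ²ψ with κ = √(2m(V_b − E))/ℏ.
κ = √(2 × 1 × 15.21) = 5.515. The penetration depth is δ = 1/κ = 0.181.

δ = 0.181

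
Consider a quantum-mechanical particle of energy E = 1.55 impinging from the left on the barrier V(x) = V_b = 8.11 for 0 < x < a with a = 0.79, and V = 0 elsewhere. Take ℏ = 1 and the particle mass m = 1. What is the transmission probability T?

Since E < V_b the interior solution is evanescent with decay constant κ = √(2m(V_b − E))/ℏ = 3.622.
κa = 2.862, sinh(κa) = 8.715.
Matching ψ, ψ′ at both faces gives T = [1 + V_b² sinh²(κa) / (4E(V_b − E))]⁻¹ = 1/123.8 = 0.00808.

T = 0.00808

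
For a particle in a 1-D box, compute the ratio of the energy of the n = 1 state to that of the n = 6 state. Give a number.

0.0277778

E_n = n²π²ℏ²/(2mL²) so the ratio is n₂²/n₁² = 1/36 = 0.0277778.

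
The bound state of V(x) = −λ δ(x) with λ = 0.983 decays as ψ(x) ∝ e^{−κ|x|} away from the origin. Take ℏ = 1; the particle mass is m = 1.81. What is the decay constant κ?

Integrating the TISE across x = 0 gives the cusp condition ψ'(0⁺) − ψ'(0⁻) = −(2mλ/ℏ²)ψ(0).
With ψ ∝ e^{−κ|x|} this yields −2κ = −2mλ/ℏ², so κ = mλ/ℏ² = 1.779.

κ = 1.78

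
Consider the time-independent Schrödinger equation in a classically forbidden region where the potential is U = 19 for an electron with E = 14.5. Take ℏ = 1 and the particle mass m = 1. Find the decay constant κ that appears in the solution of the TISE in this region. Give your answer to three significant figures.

Since E < U the TISE in this region is ψ'' = κ²ψ with κ = √(2m(U − E))/ℏ.
κ = √(2 × 1 × 4.5) = 3.000.

κ = 3.00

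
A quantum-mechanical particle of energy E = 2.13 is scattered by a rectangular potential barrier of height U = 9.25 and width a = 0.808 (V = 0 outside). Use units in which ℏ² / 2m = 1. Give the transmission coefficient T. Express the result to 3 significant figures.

Since E < U the interior solution is evanescent with decay constant κ = √(2m(U − E))/ℏ = 2.668.
κa = 2.156, sinh(κa) = 4.260.
The exact tunnelling result is T⁻¹ = 1 + U² sinh²(κa) / [4E(U − E)] = 26.60, so T = 0.0376.

T = 0.0376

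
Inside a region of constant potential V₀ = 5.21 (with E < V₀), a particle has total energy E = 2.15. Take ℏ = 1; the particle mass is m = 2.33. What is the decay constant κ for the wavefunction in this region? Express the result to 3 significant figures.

Since E < V₀ the TISE in this region is ψ'' = κ²ψ with κ = √(2m(V₀ − E))/ℏ.
κ = √(2 × 2.33 × 3.06) = 3.776.

κ = 3.78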